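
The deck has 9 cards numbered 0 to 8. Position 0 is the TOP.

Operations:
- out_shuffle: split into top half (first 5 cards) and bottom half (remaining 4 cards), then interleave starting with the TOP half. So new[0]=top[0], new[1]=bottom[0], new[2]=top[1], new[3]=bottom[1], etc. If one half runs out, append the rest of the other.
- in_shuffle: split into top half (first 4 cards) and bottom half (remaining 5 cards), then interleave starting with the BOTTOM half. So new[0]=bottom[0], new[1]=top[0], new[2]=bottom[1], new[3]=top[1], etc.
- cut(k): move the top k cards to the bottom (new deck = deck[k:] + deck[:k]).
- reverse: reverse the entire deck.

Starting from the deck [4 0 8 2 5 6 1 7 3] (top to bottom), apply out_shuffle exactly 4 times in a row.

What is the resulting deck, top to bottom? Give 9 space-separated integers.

Answer: 4 5 3 2 7 8 1 0 6

Derivation:
After op 1 (out_shuffle): [4 6 0 1 8 7 2 3 5]
After op 2 (out_shuffle): [4 7 6 2 0 3 1 5 8]
After op 3 (out_shuffle): [4 3 7 1 6 5 2 8 0]
After op 4 (out_shuffle): [4 5 3 2 7 8 1 0 6]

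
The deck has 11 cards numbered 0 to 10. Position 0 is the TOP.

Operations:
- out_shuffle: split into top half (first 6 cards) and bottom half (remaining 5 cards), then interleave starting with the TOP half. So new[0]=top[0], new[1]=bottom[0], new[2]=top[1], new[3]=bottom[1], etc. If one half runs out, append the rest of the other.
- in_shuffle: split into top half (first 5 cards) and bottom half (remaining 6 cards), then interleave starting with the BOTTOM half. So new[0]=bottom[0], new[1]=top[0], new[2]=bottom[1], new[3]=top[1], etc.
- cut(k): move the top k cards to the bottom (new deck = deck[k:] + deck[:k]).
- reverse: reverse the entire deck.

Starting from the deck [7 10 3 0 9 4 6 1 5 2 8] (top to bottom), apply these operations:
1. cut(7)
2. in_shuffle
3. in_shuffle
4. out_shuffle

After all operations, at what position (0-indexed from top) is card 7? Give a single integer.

After op 1 (cut(7)): [1 5 2 8 7 10 3 0 9 4 6]
After op 2 (in_shuffle): [10 1 3 5 0 2 9 8 4 7 6]
After op 3 (in_shuffle): [2 10 9 1 8 3 4 5 7 0 6]
After op 4 (out_shuffle): [2 4 10 5 9 7 1 0 8 6 3]
Card 7 is at position 5.

Answer: 5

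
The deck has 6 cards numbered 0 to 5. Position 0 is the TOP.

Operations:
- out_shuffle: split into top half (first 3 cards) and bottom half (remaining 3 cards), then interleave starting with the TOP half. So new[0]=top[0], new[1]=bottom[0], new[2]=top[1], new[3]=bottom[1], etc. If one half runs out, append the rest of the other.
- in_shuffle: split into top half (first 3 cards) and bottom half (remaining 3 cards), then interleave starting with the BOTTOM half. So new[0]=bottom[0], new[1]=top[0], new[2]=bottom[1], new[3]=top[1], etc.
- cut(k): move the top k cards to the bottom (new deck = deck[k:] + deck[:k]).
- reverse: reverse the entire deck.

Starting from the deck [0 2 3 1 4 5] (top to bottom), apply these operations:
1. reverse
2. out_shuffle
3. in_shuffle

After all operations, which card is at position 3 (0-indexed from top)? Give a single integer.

Answer: 3

Derivation:
After op 1 (reverse): [5 4 1 3 2 0]
After op 2 (out_shuffle): [5 3 4 2 1 0]
After op 3 (in_shuffle): [2 5 1 3 0 4]
Position 3: card 3.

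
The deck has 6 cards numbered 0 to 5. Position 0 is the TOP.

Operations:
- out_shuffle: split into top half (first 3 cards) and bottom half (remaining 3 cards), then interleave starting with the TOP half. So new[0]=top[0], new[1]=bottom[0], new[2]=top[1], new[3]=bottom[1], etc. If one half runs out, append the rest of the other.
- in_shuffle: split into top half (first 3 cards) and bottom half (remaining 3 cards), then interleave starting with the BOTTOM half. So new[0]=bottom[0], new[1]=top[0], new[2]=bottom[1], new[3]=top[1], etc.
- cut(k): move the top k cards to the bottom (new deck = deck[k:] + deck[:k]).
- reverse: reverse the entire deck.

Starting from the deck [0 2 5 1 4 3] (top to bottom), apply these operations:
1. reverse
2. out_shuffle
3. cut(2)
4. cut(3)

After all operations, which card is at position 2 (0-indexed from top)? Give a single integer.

Answer: 5

Derivation:
After op 1 (reverse): [3 4 1 5 2 0]
After op 2 (out_shuffle): [3 5 4 2 1 0]
After op 3 (cut(2)): [4 2 1 0 3 5]
After op 4 (cut(3)): [0 3 5 4 2 1]
Position 2: card 5.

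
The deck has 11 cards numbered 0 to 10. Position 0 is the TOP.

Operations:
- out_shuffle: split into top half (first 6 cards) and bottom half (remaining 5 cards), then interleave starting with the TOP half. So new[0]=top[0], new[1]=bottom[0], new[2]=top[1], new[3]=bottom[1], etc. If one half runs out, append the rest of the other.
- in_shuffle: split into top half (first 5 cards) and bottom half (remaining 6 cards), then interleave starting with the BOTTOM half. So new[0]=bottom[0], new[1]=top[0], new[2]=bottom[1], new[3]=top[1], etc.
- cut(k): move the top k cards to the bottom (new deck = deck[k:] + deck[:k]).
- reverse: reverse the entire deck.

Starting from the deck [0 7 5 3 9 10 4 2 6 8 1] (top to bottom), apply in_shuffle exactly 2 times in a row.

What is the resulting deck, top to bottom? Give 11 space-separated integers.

After op 1 (in_shuffle): [10 0 4 7 2 5 6 3 8 9 1]
After op 2 (in_shuffle): [5 10 6 0 3 4 8 7 9 2 1]

Answer: 5 10 6 0 3 4 8 7 9 2 1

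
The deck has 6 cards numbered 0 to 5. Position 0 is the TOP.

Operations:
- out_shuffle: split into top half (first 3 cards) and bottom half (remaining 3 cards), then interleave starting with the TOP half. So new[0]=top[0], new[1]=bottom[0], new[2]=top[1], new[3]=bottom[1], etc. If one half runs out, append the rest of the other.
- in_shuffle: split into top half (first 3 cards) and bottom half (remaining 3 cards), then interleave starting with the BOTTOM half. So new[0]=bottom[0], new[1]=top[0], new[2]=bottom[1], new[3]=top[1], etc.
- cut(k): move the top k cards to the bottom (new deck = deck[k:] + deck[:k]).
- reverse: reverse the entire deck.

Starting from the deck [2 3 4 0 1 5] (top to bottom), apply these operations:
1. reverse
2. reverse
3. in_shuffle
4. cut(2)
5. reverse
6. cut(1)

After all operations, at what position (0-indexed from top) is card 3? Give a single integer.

After op 1 (reverse): [5 1 0 4 3 2]
After op 2 (reverse): [2 3 4 0 1 5]
After op 3 (in_shuffle): [0 2 1 3 5 4]
After op 4 (cut(2)): [1 3 5 4 0 2]
After op 5 (reverse): [2 0 4 5 3 1]
After op 6 (cut(1)): [0 4 5 3 1 2]
Card 3 is at position 3.

Answer: 3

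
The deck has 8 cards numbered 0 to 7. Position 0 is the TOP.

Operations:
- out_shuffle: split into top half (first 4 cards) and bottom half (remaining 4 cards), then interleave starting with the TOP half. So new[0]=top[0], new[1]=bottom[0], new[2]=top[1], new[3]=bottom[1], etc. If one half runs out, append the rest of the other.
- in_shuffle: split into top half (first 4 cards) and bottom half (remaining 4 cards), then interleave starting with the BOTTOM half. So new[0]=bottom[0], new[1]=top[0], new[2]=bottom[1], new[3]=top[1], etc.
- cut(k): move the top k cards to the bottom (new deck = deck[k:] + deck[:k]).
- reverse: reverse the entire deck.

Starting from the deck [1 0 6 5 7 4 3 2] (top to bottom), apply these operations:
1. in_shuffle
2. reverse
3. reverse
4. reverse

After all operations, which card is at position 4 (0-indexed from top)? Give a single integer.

Answer: 0

Derivation:
After op 1 (in_shuffle): [7 1 4 0 3 6 2 5]
After op 2 (reverse): [5 2 6 3 0 4 1 7]
After op 3 (reverse): [7 1 4 0 3 6 2 5]
After op 4 (reverse): [5 2 6 3 0 4 1 7]
Position 4: card 0.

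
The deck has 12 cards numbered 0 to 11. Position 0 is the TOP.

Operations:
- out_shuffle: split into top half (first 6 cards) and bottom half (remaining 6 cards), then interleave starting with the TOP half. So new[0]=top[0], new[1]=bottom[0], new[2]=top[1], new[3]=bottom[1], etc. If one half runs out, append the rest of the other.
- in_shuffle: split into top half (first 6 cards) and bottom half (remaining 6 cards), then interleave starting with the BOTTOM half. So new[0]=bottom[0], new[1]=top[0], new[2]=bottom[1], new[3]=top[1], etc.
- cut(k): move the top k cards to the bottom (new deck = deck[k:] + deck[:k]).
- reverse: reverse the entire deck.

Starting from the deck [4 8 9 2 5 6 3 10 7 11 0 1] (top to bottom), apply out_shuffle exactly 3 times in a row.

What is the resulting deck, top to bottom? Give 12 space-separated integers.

Answer: 4 10 2 0 3 9 11 6 8 7 5 1

Derivation:
After op 1 (out_shuffle): [4 3 8 10 9 7 2 11 5 0 6 1]
After op 2 (out_shuffle): [4 2 3 11 8 5 10 0 9 6 7 1]
After op 3 (out_shuffle): [4 10 2 0 3 9 11 6 8 7 5 1]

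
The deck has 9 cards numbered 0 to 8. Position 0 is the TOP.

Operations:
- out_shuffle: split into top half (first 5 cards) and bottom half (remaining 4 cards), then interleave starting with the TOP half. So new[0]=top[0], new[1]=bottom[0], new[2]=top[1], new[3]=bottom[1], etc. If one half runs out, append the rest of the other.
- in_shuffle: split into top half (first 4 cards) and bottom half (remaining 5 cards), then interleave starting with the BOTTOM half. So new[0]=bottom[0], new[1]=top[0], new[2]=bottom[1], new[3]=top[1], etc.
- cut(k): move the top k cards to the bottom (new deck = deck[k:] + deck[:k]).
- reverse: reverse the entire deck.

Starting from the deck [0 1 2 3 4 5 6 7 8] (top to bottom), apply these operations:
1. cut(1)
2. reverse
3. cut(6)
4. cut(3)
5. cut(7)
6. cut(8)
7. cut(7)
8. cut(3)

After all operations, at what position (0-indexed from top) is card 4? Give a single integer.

Answer: 7

Derivation:
After op 1 (cut(1)): [1 2 3 4 5 6 7 8 0]
After op 2 (reverse): [0 8 7 6 5 4 3 2 1]
After op 3 (cut(6)): [3 2 1 0 8 7 6 5 4]
After op 4 (cut(3)): [0 8 7 6 5 4 3 2 1]
After op 5 (cut(7)): [2 1 0 8 7 6 5 4 3]
After op 6 (cut(8)): [3 2 1 0 8 7 6 5 4]
After op 7 (cut(7)): [5 4 3 2 1 0 8 7 6]
After op 8 (cut(3)): [2 1 0 8 7 6 5 4 3]
Card 4 is at position 7.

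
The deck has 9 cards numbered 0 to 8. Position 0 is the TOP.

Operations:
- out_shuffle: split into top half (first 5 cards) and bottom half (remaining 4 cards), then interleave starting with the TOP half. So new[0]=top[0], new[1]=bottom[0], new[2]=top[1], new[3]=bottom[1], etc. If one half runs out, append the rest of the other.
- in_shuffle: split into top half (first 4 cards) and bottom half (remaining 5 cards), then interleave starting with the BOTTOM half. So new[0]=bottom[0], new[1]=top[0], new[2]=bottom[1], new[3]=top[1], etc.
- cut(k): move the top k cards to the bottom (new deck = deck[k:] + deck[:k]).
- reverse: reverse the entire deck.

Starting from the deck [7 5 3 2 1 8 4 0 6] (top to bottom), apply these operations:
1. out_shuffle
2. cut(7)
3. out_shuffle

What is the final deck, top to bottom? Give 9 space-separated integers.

After op 1 (out_shuffle): [7 8 5 4 3 0 2 6 1]
After op 2 (cut(7)): [6 1 7 8 5 4 3 0 2]
After op 3 (out_shuffle): [6 4 1 3 7 0 8 2 5]

Answer: 6 4 1 3 7 0 8 2 5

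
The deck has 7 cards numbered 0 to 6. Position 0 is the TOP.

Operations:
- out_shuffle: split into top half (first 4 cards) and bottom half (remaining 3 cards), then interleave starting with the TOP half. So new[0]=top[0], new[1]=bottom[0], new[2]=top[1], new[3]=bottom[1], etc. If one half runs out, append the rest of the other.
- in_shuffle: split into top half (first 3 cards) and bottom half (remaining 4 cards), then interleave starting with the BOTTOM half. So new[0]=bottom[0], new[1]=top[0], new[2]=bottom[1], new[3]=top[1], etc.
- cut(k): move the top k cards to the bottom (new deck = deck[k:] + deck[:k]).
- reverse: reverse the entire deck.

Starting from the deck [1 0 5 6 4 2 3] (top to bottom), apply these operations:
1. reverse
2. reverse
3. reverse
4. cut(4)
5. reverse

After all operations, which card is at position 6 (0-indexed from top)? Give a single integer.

After op 1 (reverse): [3 2 4 6 5 0 1]
After op 2 (reverse): [1 0 5 6 4 2 3]
After op 3 (reverse): [3 2 4 6 5 0 1]
After op 4 (cut(4)): [5 0 1 3 2 4 6]
After op 5 (reverse): [6 4 2 3 1 0 5]
Position 6: card 5.

Answer: 5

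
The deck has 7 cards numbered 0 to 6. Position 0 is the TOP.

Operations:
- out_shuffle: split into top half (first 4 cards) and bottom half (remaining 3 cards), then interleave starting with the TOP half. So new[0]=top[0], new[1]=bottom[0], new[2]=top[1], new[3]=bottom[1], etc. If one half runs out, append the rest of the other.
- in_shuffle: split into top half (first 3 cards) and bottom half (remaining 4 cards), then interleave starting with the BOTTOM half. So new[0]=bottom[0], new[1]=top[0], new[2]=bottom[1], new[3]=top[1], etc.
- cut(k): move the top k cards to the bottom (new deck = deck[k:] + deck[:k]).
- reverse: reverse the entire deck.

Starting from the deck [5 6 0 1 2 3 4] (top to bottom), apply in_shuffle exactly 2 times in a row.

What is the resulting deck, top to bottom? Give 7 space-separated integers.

After op 1 (in_shuffle): [1 5 2 6 3 0 4]
After op 2 (in_shuffle): [6 1 3 5 0 2 4]

Answer: 6 1 3 5 0 2 4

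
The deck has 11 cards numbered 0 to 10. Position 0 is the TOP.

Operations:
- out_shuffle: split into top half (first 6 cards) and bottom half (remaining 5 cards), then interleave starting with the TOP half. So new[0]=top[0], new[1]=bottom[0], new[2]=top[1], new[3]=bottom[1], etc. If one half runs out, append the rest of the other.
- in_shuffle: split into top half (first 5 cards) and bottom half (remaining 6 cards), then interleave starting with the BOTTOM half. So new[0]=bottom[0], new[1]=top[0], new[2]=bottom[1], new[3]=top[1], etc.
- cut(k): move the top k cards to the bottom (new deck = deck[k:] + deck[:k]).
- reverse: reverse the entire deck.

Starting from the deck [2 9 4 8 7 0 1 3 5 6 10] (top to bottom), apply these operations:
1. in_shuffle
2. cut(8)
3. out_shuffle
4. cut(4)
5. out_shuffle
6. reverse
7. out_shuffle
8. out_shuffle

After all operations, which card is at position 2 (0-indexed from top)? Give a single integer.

After op 1 (in_shuffle): [0 2 1 9 3 4 5 8 6 7 10]
After op 2 (cut(8)): [6 7 10 0 2 1 9 3 4 5 8]
After op 3 (out_shuffle): [6 9 7 3 10 4 0 5 2 8 1]
After op 4 (cut(4)): [10 4 0 5 2 8 1 6 9 7 3]
After op 5 (out_shuffle): [10 1 4 6 0 9 5 7 2 3 8]
After op 6 (reverse): [8 3 2 7 5 9 0 6 4 1 10]
After op 7 (out_shuffle): [8 0 3 6 2 4 7 1 5 10 9]
After op 8 (out_shuffle): [8 7 0 1 3 5 6 10 2 9 4]
Position 2: card 0.

Answer: 0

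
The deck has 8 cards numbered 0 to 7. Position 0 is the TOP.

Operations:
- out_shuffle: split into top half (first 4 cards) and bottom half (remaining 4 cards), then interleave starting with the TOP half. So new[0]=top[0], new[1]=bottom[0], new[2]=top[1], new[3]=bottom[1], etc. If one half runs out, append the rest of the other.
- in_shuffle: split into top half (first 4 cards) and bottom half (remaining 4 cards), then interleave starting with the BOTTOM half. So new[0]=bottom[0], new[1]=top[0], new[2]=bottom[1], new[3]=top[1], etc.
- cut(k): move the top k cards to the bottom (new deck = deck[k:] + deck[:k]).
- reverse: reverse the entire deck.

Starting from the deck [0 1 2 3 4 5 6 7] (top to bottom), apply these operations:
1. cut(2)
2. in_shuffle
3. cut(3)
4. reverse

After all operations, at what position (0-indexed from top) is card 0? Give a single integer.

After op 1 (cut(2)): [2 3 4 5 6 7 0 1]
After op 2 (in_shuffle): [6 2 7 3 0 4 1 5]
After op 3 (cut(3)): [3 0 4 1 5 6 2 7]
After op 4 (reverse): [7 2 6 5 1 4 0 3]
Card 0 is at position 6.

Answer: 6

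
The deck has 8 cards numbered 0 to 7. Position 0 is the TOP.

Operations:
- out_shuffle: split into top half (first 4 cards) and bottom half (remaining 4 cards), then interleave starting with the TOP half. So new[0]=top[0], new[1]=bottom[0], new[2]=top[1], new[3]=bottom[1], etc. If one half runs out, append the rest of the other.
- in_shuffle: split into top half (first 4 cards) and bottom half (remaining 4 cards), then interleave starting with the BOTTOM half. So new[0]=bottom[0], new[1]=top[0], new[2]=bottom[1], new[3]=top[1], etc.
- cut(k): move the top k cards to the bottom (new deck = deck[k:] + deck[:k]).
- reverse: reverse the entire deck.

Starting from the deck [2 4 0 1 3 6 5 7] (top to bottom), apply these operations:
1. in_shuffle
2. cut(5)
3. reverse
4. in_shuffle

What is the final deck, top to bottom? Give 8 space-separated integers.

After op 1 (in_shuffle): [3 2 6 4 5 0 7 1]
After op 2 (cut(5)): [0 7 1 3 2 6 4 5]
After op 3 (reverse): [5 4 6 2 3 1 7 0]
After op 4 (in_shuffle): [3 5 1 4 7 6 0 2]

Answer: 3 5 1 4 7 6 0 2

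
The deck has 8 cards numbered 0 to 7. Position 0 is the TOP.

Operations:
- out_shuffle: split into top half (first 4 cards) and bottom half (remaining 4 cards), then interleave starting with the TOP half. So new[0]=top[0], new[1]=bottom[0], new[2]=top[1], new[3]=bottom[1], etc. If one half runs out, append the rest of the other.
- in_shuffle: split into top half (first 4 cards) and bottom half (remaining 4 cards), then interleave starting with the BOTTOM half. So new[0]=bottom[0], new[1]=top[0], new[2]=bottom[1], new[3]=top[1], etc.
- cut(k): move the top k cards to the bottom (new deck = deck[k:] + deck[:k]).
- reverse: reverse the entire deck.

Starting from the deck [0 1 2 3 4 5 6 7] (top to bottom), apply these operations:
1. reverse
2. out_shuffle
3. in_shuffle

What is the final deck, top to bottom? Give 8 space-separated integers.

Answer: 5 7 1 3 4 6 0 2

Derivation:
After op 1 (reverse): [7 6 5 4 3 2 1 0]
After op 2 (out_shuffle): [7 3 6 2 5 1 4 0]
After op 3 (in_shuffle): [5 7 1 3 4 6 0 2]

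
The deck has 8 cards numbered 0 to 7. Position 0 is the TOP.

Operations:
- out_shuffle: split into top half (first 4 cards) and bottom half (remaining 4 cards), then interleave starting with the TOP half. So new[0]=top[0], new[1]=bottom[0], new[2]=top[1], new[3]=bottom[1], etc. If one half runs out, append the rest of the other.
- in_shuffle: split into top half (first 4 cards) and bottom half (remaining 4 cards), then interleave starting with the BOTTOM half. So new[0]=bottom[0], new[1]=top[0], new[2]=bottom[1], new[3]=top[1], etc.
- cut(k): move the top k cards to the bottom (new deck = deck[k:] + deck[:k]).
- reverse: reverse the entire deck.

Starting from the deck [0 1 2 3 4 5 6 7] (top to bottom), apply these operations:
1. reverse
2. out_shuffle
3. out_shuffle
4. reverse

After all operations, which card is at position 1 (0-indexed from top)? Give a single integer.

After op 1 (reverse): [7 6 5 4 3 2 1 0]
After op 2 (out_shuffle): [7 3 6 2 5 1 4 0]
After op 3 (out_shuffle): [7 5 3 1 6 4 2 0]
After op 4 (reverse): [0 2 4 6 1 3 5 7]
Position 1: card 2.

Answer: 2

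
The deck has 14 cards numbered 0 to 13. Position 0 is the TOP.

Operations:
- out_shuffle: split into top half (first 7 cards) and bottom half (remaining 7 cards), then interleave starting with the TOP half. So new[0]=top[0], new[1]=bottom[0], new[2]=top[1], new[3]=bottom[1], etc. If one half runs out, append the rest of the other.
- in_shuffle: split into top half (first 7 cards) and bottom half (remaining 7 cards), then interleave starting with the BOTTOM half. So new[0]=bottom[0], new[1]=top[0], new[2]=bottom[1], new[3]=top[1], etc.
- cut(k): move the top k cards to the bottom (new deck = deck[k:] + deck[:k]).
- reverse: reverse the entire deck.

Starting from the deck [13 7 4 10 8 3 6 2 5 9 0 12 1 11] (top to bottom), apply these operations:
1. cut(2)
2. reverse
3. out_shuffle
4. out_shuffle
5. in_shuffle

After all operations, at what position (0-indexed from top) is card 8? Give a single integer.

Answer: 11

Derivation:
After op 1 (cut(2)): [4 10 8 3 6 2 5 9 0 12 1 11 13 7]
After op 2 (reverse): [7 13 11 1 12 0 9 5 2 6 3 8 10 4]
After op 3 (out_shuffle): [7 5 13 2 11 6 1 3 12 8 0 10 9 4]
After op 4 (out_shuffle): [7 3 5 12 13 8 2 0 11 10 6 9 1 4]
After op 5 (in_shuffle): [0 7 11 3 10 5 6 12 9 13 1 8 4 2]
Card 8 is at position 11.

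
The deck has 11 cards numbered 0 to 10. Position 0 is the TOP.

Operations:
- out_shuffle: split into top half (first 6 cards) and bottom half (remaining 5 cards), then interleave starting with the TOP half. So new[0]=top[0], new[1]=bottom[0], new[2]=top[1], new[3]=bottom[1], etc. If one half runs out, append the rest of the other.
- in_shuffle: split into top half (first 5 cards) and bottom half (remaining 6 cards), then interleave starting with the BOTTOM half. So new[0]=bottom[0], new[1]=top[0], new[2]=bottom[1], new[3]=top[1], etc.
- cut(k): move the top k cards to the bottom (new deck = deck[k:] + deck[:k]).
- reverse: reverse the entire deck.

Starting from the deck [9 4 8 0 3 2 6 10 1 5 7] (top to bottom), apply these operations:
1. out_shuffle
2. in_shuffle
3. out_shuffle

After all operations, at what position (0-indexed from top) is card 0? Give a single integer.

Answer: 4

Derivation:
After op 1 (out_shuffle): [9 6 4 10 8 1 0 5 3 7 2]
After op 2 (in_shuffle): [1 9 0 6 5 4 3 10 7 8 2]
After op 3 (out_shuffle): [1 3 9 10 0 7 6 8 5 2 4]
Card 0 is at position 4.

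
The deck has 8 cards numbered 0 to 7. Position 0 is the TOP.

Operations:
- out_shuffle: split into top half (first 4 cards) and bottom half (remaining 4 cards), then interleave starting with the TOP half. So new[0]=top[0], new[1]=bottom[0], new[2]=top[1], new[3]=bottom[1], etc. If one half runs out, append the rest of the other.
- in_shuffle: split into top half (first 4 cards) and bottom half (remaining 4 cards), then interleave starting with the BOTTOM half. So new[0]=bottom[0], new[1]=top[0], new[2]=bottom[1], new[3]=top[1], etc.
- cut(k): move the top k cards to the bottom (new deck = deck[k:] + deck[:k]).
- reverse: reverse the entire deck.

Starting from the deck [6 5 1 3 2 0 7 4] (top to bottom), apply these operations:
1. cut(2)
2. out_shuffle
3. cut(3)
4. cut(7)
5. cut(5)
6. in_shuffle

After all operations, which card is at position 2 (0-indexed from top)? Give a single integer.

Answer: 2

Derivation:
After op 1 (cut(2)): [1 3 2 0 7 4 6 5]
After op 2 (out_shuffle): [1 7 3 4 2 6 0 5]
After op 3 (cut(3)): [4 2 6 0 5 1 7 3]
After op 4 (cut(7)): [3 4 2 6 0 5 1 7]
After op 5 (cut(5)): [5 1 7 3 4 2 6 0]
After op 6 (in_shuffle): [4 5 2 1 6 7 0 3]
Position 2: card 2.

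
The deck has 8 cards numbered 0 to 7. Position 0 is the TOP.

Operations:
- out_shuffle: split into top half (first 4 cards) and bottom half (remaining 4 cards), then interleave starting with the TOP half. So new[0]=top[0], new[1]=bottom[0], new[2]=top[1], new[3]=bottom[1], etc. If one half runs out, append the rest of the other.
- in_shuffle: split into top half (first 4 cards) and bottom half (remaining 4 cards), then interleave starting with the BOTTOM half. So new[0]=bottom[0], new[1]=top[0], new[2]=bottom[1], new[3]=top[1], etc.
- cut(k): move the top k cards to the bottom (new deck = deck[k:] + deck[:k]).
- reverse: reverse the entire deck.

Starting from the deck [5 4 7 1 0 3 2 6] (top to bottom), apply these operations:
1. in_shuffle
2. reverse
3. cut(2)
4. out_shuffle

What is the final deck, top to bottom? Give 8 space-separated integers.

Answer: 7 5 2 0 4 1 3 6

Derivation:
After op 1 (in_shuffle): [0 5 3 4 2 7 6 1]
After op 2 (reverse): [1 6 7 2 4 3 5 0]
After op 3 (cut(2)): [7 2 4 3 5 0 1 6]
After op 4 (out_shuffle): [7 5 2 0 4 1 3 6]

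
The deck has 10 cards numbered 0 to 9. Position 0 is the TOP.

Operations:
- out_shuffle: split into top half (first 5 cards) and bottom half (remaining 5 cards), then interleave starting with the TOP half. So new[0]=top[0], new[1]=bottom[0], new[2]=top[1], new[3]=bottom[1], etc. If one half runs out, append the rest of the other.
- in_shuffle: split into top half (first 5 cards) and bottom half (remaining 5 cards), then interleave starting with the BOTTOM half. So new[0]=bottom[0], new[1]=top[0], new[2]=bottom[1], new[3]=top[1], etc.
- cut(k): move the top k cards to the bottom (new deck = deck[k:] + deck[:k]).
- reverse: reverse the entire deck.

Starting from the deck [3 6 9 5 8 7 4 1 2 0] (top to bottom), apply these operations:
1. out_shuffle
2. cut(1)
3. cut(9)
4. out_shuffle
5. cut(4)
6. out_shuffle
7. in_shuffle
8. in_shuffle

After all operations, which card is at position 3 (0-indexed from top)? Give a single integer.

After op 1 (out_shuffle): [3 7 6 4 9 1 5 2 8 0]
After op 2 (cut(1)): [7 6 4 9 1 5 2 8 0 3]
After op 3 (cut(9)): [3 7 6 4 9 1 5 2 8 0]
After op 4 (out_shuffle): [3 1 7 5 6 2 4 8 9 0]
After op 5 (cut(4)): [6 2 4 8 9 0 3 1 7 5]
After op 6 (out_shuffle): [6 0 2 3 4 1 8 7 9 5]
After op 7 (in_shuffle): [1 6 8 0 7 2 9 3 5 4]
After op 8 (in_shuffle): [2 1 9 6 3 8 5 0 4 7]
Position 3: card 6.

Answer: 6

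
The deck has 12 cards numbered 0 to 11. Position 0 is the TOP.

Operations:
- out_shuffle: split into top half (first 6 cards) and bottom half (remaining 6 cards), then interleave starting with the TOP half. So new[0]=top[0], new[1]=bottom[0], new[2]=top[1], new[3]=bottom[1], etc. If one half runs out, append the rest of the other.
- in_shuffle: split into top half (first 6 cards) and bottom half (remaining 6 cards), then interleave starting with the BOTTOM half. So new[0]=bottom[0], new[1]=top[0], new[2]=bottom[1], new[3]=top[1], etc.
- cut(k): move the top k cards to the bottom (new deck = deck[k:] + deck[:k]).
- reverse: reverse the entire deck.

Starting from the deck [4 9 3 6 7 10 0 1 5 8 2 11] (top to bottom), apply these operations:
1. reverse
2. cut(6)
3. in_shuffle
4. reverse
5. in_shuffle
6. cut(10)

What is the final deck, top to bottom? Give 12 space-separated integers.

Answer: 11 5 6 4 8 0 7 9 2 1 10 3

Derivation:
After op 1 (reverse): [11 2 8 5 1 0 10 7 6 3 9 4]
After op 2 (cut(6)): [10 7 6 3 9 4 11 2 8 5 1 0]
After op 3 (in_shuffle): [11 10 2 7 8 6 5 3 1 9 0 4]
After op 4 (reverse): [4 0 9 1 3 5 6 8 7 2 10 11]
After op 5 (in_shuffle): [6 4 8 0 7 9 2 1 10 3 11 5]
After op 6 (cut(10)): [11 5 6 4 8 0 7 9 2 1 10 3]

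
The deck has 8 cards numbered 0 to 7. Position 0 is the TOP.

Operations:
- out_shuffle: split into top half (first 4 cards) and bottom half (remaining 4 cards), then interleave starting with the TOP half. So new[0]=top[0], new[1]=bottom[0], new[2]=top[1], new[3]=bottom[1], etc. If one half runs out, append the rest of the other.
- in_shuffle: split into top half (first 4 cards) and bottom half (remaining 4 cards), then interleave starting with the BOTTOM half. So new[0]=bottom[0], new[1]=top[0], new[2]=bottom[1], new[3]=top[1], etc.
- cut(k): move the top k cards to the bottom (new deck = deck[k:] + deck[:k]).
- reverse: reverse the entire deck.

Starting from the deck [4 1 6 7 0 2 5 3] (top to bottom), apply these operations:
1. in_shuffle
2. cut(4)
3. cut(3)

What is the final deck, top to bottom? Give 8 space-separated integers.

Answer: 7 0 4 2 1 5 6 3

Derivation:
After op 1 (in_shuffle): [0 4 2 1 5 6 3 7]
After op 2 (cut(4)): [5 6 3 7 0 4 2 1]
After op 3 (cut(3)): [7 0 4 2 1 5 6 3]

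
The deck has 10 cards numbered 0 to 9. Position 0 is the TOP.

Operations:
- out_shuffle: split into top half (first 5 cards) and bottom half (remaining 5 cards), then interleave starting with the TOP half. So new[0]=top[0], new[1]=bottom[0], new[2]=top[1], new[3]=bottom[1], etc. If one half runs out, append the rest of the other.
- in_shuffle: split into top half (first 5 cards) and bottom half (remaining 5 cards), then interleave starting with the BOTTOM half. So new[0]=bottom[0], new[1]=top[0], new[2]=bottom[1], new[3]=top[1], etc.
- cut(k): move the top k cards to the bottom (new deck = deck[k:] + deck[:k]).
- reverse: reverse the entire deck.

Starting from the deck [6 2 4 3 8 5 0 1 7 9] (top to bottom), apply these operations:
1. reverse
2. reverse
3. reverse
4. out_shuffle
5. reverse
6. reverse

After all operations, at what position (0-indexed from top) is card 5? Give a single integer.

Answer: 8

Derivation:
After op 1 (reverse): [9 7 1 0 5 8 3 4 2 6]
After op 2 (reverse): [6 2 4 3 8 5 0 1 7 9]
After op 3 (reverse): [9 7 1 0 5 8 3 4 2 6]
After op 4 (out_shuffle): [9 8 7 3 1 4 0 2 5 6]
After op 5 (reverse): [6 5 2 0 4 1 3 7 8 9]
After op 6 (reverse): [9 8 7 3 1 4 0 2 5 6]
Card 5 is at position 8.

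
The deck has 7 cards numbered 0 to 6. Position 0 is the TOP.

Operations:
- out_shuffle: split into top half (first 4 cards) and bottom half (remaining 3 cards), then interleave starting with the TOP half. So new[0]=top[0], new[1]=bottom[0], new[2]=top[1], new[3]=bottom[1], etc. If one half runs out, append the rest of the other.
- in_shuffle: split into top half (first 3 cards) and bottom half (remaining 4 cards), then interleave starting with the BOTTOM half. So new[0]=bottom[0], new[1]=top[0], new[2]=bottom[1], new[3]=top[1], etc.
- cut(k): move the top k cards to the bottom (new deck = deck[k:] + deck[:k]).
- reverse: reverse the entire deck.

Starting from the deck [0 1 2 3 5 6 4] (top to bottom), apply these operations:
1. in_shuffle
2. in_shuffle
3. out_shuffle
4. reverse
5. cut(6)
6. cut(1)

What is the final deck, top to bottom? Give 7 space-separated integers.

Answer: 0 4 6 5 3 2 1

Derivation:
After op 1 (in_shuffle): [3 0 5 1 6 2 4]
After op 2 (in_shuffle): [1 3 6 0 2 5 4]
After op 3 (out_shuffle): [1 2 3 5 6 4 0]
After op 4 (reverse): [0 4 6 5 3 2 1]
After op 5 (cut(6)): [1 0 4 6 5 3 2]
After op 6 (cut(1)): [0 4 6 5 3 2 1]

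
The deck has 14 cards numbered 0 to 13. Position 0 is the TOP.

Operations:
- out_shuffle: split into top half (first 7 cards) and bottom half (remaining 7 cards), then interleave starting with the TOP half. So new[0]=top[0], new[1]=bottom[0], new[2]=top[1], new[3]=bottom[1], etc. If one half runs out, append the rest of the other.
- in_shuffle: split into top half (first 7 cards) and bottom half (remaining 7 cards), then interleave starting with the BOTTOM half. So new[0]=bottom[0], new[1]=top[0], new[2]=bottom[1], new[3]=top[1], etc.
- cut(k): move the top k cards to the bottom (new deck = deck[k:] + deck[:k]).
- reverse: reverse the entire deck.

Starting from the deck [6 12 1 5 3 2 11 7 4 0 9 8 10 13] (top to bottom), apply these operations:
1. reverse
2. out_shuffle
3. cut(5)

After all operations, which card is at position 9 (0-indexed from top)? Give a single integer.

Answer: 13

Derivation:
After op 1 (reverse): [13 10 8 9 0 4 7 11 2 3 5 1 12 6]
After op 2 (out_shuffle): [13 11 10 2 8 3 9 5 0 1 4 12 7 6]
After op 3 (cut(5)): [3 9 5 0 1 4 12 7 6 13 11 10 2 8]
Position 9: card 13.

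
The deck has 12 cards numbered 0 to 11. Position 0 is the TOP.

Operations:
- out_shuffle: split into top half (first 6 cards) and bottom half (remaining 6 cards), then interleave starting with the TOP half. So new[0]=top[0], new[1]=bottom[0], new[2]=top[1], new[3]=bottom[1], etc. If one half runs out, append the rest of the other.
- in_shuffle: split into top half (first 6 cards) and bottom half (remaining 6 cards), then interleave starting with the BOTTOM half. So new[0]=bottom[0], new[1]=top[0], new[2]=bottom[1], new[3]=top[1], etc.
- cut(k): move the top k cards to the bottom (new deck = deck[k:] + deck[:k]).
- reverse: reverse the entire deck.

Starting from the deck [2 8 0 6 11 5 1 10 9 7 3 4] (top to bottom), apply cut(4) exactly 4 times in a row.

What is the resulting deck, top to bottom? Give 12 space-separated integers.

Answer: 11 5 1 10 9 7 3 4 2 8 0 6

Derivation:
After op 1 (cut(4)): [11 5 1 10 9 7 3 4 2 8 0 6]
After op 2 (cut(4)): [9 7 3 4 2 8 0 6 11 5 1 10]
After op 3 (cut(4)): [2 8 0 6 11 5 1 10 9 7 3 4]
After op 4 (cut(4)): [11 5 1 10 9 7 3 4 2 8 0 6]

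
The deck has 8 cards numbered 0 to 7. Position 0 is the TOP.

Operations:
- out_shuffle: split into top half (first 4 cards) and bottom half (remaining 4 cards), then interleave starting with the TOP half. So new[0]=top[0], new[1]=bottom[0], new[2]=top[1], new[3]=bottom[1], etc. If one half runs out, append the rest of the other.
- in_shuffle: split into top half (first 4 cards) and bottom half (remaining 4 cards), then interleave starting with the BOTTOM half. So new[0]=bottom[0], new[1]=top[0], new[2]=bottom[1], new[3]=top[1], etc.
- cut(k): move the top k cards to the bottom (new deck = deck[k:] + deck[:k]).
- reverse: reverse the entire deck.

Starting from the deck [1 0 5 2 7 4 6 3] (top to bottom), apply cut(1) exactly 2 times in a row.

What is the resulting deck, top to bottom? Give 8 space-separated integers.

After op 1 (cut(1)): [0 5 2 7 4 6 3 1]
After op 2 (cut(1)): [5 2 7 4 6 3 1 0]

Answer: 5 2 7 4 6 3 1 0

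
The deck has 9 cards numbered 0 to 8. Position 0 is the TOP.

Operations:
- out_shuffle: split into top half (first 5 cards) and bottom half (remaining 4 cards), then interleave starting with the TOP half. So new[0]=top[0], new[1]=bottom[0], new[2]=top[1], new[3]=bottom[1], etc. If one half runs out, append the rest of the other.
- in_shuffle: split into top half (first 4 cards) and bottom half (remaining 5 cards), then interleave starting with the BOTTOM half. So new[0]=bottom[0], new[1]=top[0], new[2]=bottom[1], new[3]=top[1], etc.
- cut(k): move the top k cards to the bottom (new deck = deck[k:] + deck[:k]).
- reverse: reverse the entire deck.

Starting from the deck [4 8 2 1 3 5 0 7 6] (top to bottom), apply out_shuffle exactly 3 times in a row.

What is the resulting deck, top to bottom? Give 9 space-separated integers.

Answer: 4 6 7 0 5 3 1 2 8

Derivation:
After op 1 (out_shuffle): [4 5 8 0 2 7 1 6 3]
After op 2 (out_shuffle): [4 7 5 1 8 6 0 3 2]
After op 3 (out_shuffle): [4 6 7 0 5 3 1 2 8]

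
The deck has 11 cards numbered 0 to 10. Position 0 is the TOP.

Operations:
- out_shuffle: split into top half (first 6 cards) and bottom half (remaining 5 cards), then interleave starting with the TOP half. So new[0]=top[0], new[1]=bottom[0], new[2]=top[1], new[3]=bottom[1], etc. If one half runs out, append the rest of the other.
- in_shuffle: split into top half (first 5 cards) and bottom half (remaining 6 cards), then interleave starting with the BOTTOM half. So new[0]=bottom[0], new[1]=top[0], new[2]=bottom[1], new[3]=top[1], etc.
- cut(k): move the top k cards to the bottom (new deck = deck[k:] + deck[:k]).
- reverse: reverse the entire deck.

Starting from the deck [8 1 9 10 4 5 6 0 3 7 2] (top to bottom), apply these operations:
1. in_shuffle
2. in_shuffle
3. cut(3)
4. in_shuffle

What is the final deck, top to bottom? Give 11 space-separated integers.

Answer: 4 8 0 10 2 6 9 7 5 1 3

Derivation:
After op 1 (in_shuffle): [5 8 6 1 0 9 3 10 7 4 2]
After op 2 (in_shuffle): [9 5 3 8 10 6 7 1 4 0 2]
After op 3 (cut(3)): [8 10 6 7 1 4 0 2 9 5 3]
After op 4 (in_shuffle): [4 8 0 10 2 6 9 7 5 1 3]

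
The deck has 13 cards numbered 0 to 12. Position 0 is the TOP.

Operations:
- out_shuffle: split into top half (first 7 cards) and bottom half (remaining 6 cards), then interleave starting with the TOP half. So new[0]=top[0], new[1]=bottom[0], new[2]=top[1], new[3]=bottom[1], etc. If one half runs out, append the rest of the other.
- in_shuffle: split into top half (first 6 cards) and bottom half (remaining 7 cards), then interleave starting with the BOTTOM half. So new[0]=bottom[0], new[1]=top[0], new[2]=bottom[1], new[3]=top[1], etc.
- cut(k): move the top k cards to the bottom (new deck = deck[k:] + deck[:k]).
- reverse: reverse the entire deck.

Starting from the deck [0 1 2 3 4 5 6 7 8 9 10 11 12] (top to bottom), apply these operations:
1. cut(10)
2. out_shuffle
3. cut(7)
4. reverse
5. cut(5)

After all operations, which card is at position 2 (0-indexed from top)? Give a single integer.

Answer: 3

Derivation:
After op 1 (cut(10)): [10 11 12 0 1 2 3 4 5 6 7 8 9]
After op 2 (out_shuffle): [10 4 11 5 12 6 0 7 1 8 2 9 3]
After op 3 (cut(7)): [7 1 8 2 9 3 10 4 11 5 12 6 0]
After op 4 (reverse): [0 6 12 5 11 4 10 3 9 2 8 1 7]
After op 5 (cut(5)): [4 10 3 9 2 8 1 7 0 6 12 5 11]
Position 2: card 3.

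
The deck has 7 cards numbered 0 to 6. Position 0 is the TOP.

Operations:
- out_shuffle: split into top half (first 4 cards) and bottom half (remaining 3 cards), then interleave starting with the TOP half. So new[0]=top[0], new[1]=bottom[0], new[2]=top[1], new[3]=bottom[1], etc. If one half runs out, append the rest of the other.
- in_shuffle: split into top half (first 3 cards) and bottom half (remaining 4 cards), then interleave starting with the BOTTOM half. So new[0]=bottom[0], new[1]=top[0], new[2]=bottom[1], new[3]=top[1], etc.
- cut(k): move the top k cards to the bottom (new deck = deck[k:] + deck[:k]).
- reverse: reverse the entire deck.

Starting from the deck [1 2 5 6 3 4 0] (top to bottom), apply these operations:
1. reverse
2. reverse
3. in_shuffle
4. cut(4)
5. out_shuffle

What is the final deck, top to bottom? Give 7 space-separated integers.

After op 1 (reverse): [0 4 3 6 5 2 1]
After op 2 (reverse): [1 2 5 6 3 4 0]
After op 3 (in_shuffle): [6 1 3 2 4 5 0]
After op 4 (cut(4)): [4 5 0 6 1 3 2]
After op 5 (out_shuffle): [4 1 5 3 0 2 6]

Answer: 4 1 5 3 0 2 6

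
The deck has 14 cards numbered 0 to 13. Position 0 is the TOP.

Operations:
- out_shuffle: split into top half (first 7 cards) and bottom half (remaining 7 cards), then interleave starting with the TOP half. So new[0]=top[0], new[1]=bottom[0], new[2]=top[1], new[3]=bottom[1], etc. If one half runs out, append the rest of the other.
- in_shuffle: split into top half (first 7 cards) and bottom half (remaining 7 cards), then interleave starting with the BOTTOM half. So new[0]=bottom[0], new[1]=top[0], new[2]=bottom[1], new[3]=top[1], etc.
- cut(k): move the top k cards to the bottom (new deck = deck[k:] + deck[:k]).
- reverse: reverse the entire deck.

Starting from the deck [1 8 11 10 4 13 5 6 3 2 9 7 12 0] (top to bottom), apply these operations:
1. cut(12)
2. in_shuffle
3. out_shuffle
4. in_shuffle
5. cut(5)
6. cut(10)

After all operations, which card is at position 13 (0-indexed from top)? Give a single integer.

After op 1 (cut(12)): [12 0 1 8 11 10 4 13 5 6 3 2 9 7]
After op 2 (in_shuffle): [13 12 5 0 6 1 3 8 2 11 9 10 7 4]
After op 3 (out_shuffle): [13 8 12 2 5 11 0 9 6 10 1 7 3 4]
After op 4 (in_shuffle): [9 13 6 8 10 12 1 2 7 5 3 11 4 0]
After op 5 (cut(5)): [12 1 2 7 5 3 11 4 0 9 13 6 8 10]
After op 6 (cut(10)): [13 6 8 10 12 1 2 7 5 3 11 4 0 9]
Position 13: card 9.

Answer: 9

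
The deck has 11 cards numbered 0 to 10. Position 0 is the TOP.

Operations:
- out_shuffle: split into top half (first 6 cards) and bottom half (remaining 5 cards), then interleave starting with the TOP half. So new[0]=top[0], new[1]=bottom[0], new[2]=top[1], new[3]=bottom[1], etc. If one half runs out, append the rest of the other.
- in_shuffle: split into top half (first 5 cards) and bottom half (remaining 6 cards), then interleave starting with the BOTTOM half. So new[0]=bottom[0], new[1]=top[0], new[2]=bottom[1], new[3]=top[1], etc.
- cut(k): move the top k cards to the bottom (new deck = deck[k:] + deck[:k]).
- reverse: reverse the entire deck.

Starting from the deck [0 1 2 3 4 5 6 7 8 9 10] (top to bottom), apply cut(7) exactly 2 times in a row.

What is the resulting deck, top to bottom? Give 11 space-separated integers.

After op 1 (cut(7)): [7 8 9 10 0 1 2 3 4 5 6]
After op 2 (cut(7)): [3 4 5 6 7 8 9 10 0 1 2]

Answer: 3 4 5 6 7 8 9 10 0 1 2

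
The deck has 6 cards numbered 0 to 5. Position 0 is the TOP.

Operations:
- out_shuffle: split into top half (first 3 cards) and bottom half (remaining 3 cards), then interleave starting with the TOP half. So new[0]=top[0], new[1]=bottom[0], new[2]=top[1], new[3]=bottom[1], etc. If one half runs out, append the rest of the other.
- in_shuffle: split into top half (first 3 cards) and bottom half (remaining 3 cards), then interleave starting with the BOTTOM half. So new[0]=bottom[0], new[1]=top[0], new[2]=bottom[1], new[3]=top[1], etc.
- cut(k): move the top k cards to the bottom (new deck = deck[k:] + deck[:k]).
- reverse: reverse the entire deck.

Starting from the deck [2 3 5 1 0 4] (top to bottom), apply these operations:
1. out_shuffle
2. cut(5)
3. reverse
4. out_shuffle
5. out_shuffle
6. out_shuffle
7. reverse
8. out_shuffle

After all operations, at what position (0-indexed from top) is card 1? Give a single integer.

Answer: 2

Derivation:
After op 1 (out_shuffle): [2 1 3 0 5 4]
After op 2 (cut(5)): [4 2 1 3 0 5]
After op 3 (reverse): [5 0 3 1 2 4]
After op 4 (out_shuffle): [5 1 0 2 3 4]
After op 5 (out_shuffle): [5 2 1 3 0 4]
After op 6 (out_shuffle): [5 3 2 0 1 4]
After op 7 (reverse): [4 1 0 2 3 5]
After op 8 (out_shuffle): [4 2 1 3 0 5]
Card 1 is at position 2.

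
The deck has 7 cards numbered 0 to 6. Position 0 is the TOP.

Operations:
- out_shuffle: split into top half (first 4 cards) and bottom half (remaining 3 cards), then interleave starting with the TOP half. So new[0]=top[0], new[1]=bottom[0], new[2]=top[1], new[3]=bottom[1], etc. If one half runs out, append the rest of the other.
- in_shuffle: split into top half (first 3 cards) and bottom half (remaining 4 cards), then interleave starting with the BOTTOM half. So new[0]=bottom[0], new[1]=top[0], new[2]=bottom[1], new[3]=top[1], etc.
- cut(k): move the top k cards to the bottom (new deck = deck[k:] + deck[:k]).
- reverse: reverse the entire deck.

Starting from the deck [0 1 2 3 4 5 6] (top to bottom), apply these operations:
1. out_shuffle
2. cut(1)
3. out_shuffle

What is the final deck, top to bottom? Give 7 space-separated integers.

Answer: 4 6 1 3 5 0 2

Derivation:
After op 1 (out_shuffle): [0 4 1 5 2 6 3]
After op 2 (cut(1)): [4 1 5 2 6 3 0]
After op 3 (out_shuffle): [4 6 1 3 5 0 2]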